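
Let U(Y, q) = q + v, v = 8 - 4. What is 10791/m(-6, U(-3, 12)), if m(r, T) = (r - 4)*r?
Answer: 3597/20 ≈ 179.85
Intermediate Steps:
v = 4
U(Y, q) = 4 + q (U(Y, q) = q + 4 = 4 + q)
m(r, T) = r*(-4 + r) (m(r, T) = (-4 + r)*r = r*(-4 + r))
10791/m(-6, U(-3, 12)) = 10791/((-6*(-4 - 6))) = 10791/((-6*(-10))) = 10791/60 = 10791*(1/60) = 3597/20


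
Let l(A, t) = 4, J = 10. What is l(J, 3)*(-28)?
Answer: -112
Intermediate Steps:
l(J, 3)*(-28) = 4*(-28) = -112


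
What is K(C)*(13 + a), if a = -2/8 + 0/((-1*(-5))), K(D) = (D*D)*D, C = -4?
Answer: -816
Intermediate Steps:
K(D) = D**3 (K(D) = D**2*D = D**3)
a = -1/4 (a = -2*1/8 + 0/5 = -1/4 + 0*(1/5) = -1/4 + 0 = -1/4 ≈ -0.25000)
K(C)*(13 + a) = (-4)**3*(13 - 1/4) = -64*51/4 = -816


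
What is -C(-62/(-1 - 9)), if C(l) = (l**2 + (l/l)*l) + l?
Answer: -1271/25 ≈ -50.840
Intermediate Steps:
C(l) = l**2 + 2*l (C(l) = (l**2 + 1*l) + l = (l**2 + l) + l = (l + l**2) + l = l**2 + 2*l)
-C(-62/(-1 - 9)) = -(-62/(-1 - 9))*(2 - 62/(-1 - 9)) = -(-62/(-10))*(2 - 62/(-10)) = -(-62*(-1/10))*(2 - 62*(-1/10)) = -31*(2 + 31/5)/5 = -31*41/(5*5) = -1*1271/25 = -1271/25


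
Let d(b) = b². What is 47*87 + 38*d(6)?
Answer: 5457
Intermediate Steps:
47*87 + 38*d(6) = 47*87 + 38*6² = 4089 + 38*36 = 4089 + 1368 = 5457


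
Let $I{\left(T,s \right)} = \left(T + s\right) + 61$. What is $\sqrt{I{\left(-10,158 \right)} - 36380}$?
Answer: $3 i \sqrt{4019} \approx 190.19 i$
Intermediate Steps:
$I{\left(T,s \right)} = 61 + T + s$
$\sqrt{I{\left(-10,158 \right)} - 36380} = \sqrt{\left(61 - 10 + 158\right) - 36380} = \sqrt{209 - 36380} = \sqrt{-36171} = 3 i \sqrt{4019}$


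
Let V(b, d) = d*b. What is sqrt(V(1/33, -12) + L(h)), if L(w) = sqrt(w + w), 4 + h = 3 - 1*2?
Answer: sqrt(-44 + 121*I*sqrt(6))/11 ≈ 1.0278 + 1.1916*I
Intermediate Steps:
h = -3 (h = -4 + (3 - 1*2) = -4 + (3 - 2) = -4 + 1 = -3)
L(w) = sqrt(2)*sqrt(w) (L(w) = sqrt(2*w) = sqrt(2)*sqrt(w))
V(b, d) = b*d
sqrt(V(1/33, -12) + L(h)) = sqrt(-12/33 + sqrt(2)*sqrt(-3)) = sqrt((1/33)*(-12) + sqrt(2)*(I*sqrt(3))) = sqrt(-4/11 + I*sqrt(6))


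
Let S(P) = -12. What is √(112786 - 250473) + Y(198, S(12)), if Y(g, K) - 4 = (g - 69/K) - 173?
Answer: 139/4 + I*√137687 ≈ 34.75 + 371.06*I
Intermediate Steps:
Y(g, K) = -169 + g - 69/K (Y(g, K) = 4 + ((g - 69/K) - 173) = 4 + (-173 + g - 69/K) = -169 + g - 69/K)
√(112786 - 250473) + Y(198, S(12)) = √(112786 - 250473) + (-169 + 198 - 69/(-12)) = √(-137687) + (-169 + 198 - 69*(-1/12)) = I*√137687 + (-169 + 198 + 23/4) = I*√137687 + 139/4 = 139/4 + I*√137687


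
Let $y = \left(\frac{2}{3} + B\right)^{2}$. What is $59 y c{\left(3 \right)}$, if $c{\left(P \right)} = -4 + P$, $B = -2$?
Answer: $- \frac{944}{9} \approx -104.89$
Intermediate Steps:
$y = \frac{16}{9}$ ($y = \left(\frac{2}{3} - 2\right)^{2} = \left(- \frac{4}{3}\right)^{2} = \frac{16}{9} \approx 1.7778$)
$59 y c{\left(3 \right)} = 59 \cdot \frac{16}{9} \left(-4 + 3\right) = \frac{944}{9} \left(-1\right) = - \frac{944}{9}$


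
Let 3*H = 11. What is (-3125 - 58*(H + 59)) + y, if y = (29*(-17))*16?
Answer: -43943/3 ≈ -14648.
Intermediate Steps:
H = 11/3 (H = (1/3)*11 = 11/3 ≈ 3.6667)
y = -7888 (y = -493*16 = -7888)
(-3125 - 58*(H + 59)) + y = (-3125 - 58*(11/3 + 59)) - 7888 = (-3125 - 58*188/3) - 7888 = (-3125 - 1*10904/3) - 7888 = (-3125 - 10904/3) - 7888 = -20279/3 - 7888 = -43943/3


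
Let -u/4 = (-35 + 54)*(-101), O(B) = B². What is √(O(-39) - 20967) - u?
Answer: -7676 + I*√19446 ≈ -7676.0 + 139.45*I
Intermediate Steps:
u = 7676 (u = -4*(-35 + 54)*(-101) = -76*(-101) = -4*(-1919) = 7676)
√(O(-39) - 20967) - u = √((-39)² - 20967) - 1*7676 = √(1521 - 20967) - 7676 = √(-19446) - 7676 = I*√19446 - 7676 = -7676 + I*√19446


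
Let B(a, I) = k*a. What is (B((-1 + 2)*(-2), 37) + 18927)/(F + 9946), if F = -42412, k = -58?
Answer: -19043/32466 ≈ -0.58655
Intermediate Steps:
B(a, I) = -58*a
(B((-1 + 2)*(-2), 37) + 18927)/(F + 9946) = (-58*(-1 + 2)*(-2) + 18927)/(-42412 + 9946) = (-58*(-2) + 18927)/(-32466) = (-58*(-2) + 18927)*(-1/32466) = (116 + 18927)*(-1/32466) = 19043*(-1/32466) = -19043/32466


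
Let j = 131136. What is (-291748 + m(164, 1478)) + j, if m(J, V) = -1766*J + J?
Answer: -450072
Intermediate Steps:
m(J, V) = -1765*J
(-291748 + m(164, 1478)) + j = (-291748 - 1765*164) + 131136 = (-291748 - 289460) + 131136 = -581208 + 131136 = -450072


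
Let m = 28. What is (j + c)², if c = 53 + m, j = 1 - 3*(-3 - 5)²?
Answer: 12100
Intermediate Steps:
j = -191 (j = 1 - 3*(-8)² = 1 - 3*64 = 1 - 192 = -191)
c = 81 (c = 53 + 28 = 81)
(j + c)² = (-191 + 81)² = (-110)² = 12100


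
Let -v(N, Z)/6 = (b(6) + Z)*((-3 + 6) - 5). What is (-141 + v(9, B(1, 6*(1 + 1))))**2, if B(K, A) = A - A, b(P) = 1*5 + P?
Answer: 81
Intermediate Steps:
b(P) = 5 + P
B(K, A) = 0
v(N, Z) = 132 + 12*Z (v(N, Z) = -6*((5 + 6) + Z)*((-3 + 6) - 5) = -6*(11 + Z)*(3 - 5) = -6*(11 + Z)*(-2) = -6*(-22 - 2*Z) = 132 + 12*Z)
(-141 + v(9, B(1, 6*(1 + 1))))**2 = (-141 + (132 + 12*0))**2 = (-141 + (132 + 0))**2 = (-141 + 132)**2 = (-9)**2 = 81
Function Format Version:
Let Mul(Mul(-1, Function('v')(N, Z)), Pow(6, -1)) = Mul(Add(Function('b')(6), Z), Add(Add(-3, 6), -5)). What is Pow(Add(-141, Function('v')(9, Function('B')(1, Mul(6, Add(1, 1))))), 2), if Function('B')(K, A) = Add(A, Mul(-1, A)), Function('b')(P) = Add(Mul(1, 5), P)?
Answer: 81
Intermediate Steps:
Function('b')(P) = Add(5, P)
Function('B')(K, A) = 0
Function('v')(N, Z) = Add(132, Mul(12, Z)) (Function('v')(N, Z) = Mul(-6, Mul(Add(Add(5, 6), Z), Add(Add(-3, 6), -5))) = Mul(-6, Mul(Add(11, Z), Add(3, -5))) = Mul(-6, Mul(Add(11, Z), -2)) = Mul(-6, Add(-22, Mul(-2, Z))) = Add(132, Mul(12, Z)))
Pow(Add(-141, Function('v')(9, Function('B')(1, Mul(6, Add(1, 1))))), 2) = Pow(Add(-141, Add(132, Mul(12, 0))), 2) = Pow(Add(-141, Add(132, 0)), 2) = Pow(Add(-141, 132), 2) = Pow(-9, 2) = 81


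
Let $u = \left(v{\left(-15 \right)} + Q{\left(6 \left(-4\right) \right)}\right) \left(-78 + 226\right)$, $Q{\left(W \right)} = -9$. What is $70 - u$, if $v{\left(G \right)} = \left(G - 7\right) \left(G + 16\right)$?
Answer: $4658$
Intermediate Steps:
$v{\left(G \right)} = \left(-7 + G\right) \left(16 + G\right)$
$u = -4588$ ($u = \left(\left(-112 + \left(-15\right)^{2} + 9 \left(-15\right)\right) - 9\right) \left(-78 + 226\right) = \left(\left(-112 + 225 - 135\right) - 9\right) 148 = \left(-22 - 9\right) 148 = \left(-31\right) 148 = -4588$)
$70 - u = 70 - -4588 = 70 + 4588 = 4658$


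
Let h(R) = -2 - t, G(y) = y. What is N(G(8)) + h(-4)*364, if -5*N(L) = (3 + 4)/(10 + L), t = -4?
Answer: 65513/90 ≈ 727.92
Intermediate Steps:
h(R) = 2 (h(R) = -2 - 1*(-4) = -2 + 4 = 2)
N(L) = -7/(5*(10 + L)) (N(L) = -(3 + 4)/(5*(10 + L)) = -7/(5*(10 + L)))
N(G(8)) + h(-4)*364 = -7/(50 + 5*8) + 2*364 = -7/(50 + 40) + 728 = -7/90 + 728 = 65513/90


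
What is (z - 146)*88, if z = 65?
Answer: -7128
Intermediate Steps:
(z - 146)*88 = (65 - 146)*88 = -81*88 = -7128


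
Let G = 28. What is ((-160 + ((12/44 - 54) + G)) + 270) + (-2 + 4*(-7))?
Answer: 597/11 ≈ 54.273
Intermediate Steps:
((-160 + ((12/44 - 54) + G)) + 270) + (-2 + 4*(-7)) = ((-160 + ((12/44 - 54) + 28)) + 270) + (-2 + 4*(-7)) = ((-160 + ((12*(1/44) - 54) + 28)) + 270) + (-2 - 28) = ((-160 + ((3/11 - 54) + 28)) + 270) - 30 = ((-160 + (-591/11 + 28)) + 270) - 30 = ((-160 - 283/11) + 270) - 30 = (-2043/11 + 270) - 30 = 927/11 - 30 = 597/11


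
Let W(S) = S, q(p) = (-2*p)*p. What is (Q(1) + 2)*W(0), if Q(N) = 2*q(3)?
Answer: 0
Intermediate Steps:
q(p) = -2*p²
Q(N) = -36 (Q(N) = 2*(-2*3²) = 2*(-2*9) = 2*(-18) = -36)
(Q(1) + 2)*W(0) = (-36 + 2)*0 = -34*0 = 0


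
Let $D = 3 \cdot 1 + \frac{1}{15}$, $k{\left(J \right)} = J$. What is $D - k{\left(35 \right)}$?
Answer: $- \frac{479}{15} \approx -31.933$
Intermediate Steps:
$D = \frac{46}{15}$ ($D = 3 + \frac{1}{15} = \frac{46}{15} \approx 3.0667$)
$D - k{\left(35 \right)} = \frac{46}{15} - 35 = - \frac{479}{15}$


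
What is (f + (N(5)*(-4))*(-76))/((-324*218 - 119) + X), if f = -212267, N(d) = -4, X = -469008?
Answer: 213483/539759 ≈ 0.39552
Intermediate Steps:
(f + (N(5)*(-4))*(-76))/((-324*218 - 119) + X) = (-212267 - 4*(-4)*(-76))/((-324*218 - 119) - 469008) = (-212267 + 16*(-76))/((-70632 - 119) - 469008) = (-212267 - 1216)/(-70751 - 469008) = -213483/(-539759) = -213483*(-1/539759) = 213483/539759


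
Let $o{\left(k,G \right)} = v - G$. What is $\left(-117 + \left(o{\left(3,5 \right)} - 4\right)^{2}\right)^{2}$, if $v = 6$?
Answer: $11664$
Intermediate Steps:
$o{\left(k,G \right)} = 6 - G$
$\left(-117 + \left(o{\left(3,5 \right)} - 4\right)^{2}\right)^{2} = \left(-117 + \left(\left(6 - 5\right) - 4\right)^{2}\right)^{2} = \left(-117 + \left(1 - 4\right)^{2}\right)^{2} = \left(-117 + \left(-3\right)^{2}\right)^{2} = \left(-117 + 9\right)^{2} = \left(-108\right)^{2} = 11664$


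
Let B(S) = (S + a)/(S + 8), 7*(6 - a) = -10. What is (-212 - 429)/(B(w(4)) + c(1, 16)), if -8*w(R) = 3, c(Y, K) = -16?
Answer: 273707/6437 ≈ 42.521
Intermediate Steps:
a = 52/7 (a = 6 - ⅐*(-10) = 6 + 10/7 = 52/7 ≈ 7.4286)
w(R) = -3/8 (w(R) = -⅛*3 = -3/8)
B(S) = (52/7 + S)/(8 + S) (B(S) = (S + 52/7)/(S + 8) = (52/7 + S)/(8 + S))
(-212 - 429)/(B(w(4)) + c(1, 16)) = (-212 - 429)/((52/7 - 3/8)/(8 - 3/8) - 16) = -641/((395/56)/(61/8) - 16) = -641/((8/61)*(395/56) - 16) = -641/(395/427 - 16) = -641/(-6437/427) = -641*(-427/6437) = 273707/6437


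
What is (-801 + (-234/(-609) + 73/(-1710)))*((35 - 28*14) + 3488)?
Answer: -870206873539/347130 ≈ -2.5069e+6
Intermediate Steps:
(-801 + (-234/(-609) + 73/(-1710)))*((35 - 28*14) + 3488) = (-801 + (-234*(-1/609) + 73*(-1/1710)))*((35 - 392) + 3488) = (-801 + (78/203 - 73/1710))*(-357 + 3488) = (-801 + 118561/347130)*3131 = -277932569/347130*3131 = -870206873539/347130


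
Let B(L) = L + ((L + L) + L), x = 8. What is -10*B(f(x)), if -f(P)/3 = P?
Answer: 960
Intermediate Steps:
f(P) = -3*P
B(L) = 4*L (B(L) = L + (2*L + L) = L + 3*L = 4*L)
-10*B(f(x)) = -40*(-3*8) = -40*(-24) = -10*(-96) = 960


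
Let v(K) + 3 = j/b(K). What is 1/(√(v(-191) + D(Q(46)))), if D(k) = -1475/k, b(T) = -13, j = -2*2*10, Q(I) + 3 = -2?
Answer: √12467/1918 ≈ 0.058215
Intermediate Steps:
Q(I) = -5 (Q(I) = -3 - 2 = -5)
j = -40 (j = -4*10 = -40)
v(K) = 1/13 (v(K) = -3 - 40/(-13) = -3 - 40*(-1/13) = -3 + 40/13 = 1/13)
1/(√(v(-191) + D(Q(46)))) = 1/(√(1/13 - 1475/(-5))) = 1/(√(1/13 - 1475*(-⅕))) = 1/(√(1/13 + 295)) = 1/(√(3836/13)) = 1/(2*√12467/13) = √12467/1918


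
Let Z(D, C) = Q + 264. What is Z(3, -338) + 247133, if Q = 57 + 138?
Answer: 247592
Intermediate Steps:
Q = 195
Z(D, C) = 459 (Z(D, C) = 195 + 264 = 459)
Z(3, -338) + 247133 = 459 + 247133 = 247592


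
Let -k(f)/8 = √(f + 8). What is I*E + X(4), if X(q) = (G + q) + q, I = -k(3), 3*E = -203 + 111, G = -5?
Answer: 3 - 736*√11/3 ≈ -810.68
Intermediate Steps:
k(f) = -8*√(8 + f) (k(f) = -8*√(f + 8) = -8*√(8 + f))
E = -92/3 (E = (-203 + 111)/3 = (⅓)*(-92) = -92/3 ≈ -30.667)
I = 8*√11 (I = -(-8)*√(8 + 3) = -(-8)*√11 = 8*√11 ≈ 26.533)
X(q) = -5 + 2*q (X(q) = (-5 + q) + q = -5 + 2*q)
I*E + X(4) = (8*√11)*(-92/3) + (-5 + 2*4) = -736*√11/3 + (-5 + 8) = -736*√11/3 + 3 = 3 - 736*√11/3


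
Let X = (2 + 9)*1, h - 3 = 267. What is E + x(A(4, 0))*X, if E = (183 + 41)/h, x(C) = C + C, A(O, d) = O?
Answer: 11992/135 ≈ 88.830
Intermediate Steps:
h = 270 (h = 3 + 267 = 270)
x(C) = 2*C
X = 11 (X = 11*1 = 11)
E = 112/135 (E = (183 + 41)/270 = 224*(1/270) = 112/135 ≈ 0.82963)
E + x(A(4, 0))*X = 112/135 + (2*4)*11 = 112/135 + 8*11 = 112/135 + 88 = 11992/135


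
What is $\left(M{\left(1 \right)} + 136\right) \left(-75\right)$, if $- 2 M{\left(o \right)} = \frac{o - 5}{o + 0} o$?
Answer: $-10350$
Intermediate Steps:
$M{\left(o \right)} = \frac{5}{2} - \frac{o}{2}$ ($M{\left(o \right)} = - \frac{\frac{o - 5}{o + 0} o}{2} = - \frac{\frac{-5 + o}{o} o}{2} = - \frac{-5 + o}{2} = \frac{5}{2} - \frac{o}{2}$)
$\left(M{\left(1 \right)} + 136\right) \left(-75\right) = \left(\left(\frac{5}{2} - \frac{1}{2}\right) + 136\right) \left(-75\right) = \left(2 + 136\right) \left(-75\right) = 138 \left(-75\right) = -10350$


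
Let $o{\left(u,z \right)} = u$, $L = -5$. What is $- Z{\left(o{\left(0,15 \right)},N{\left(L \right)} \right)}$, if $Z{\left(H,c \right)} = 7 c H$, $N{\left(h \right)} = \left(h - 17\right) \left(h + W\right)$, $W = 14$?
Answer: $0$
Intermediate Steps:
$N{\left(h \right)} = \left(-17 + h\right) \left(14 + h\right)$ ($N{\left(h \right)} = \left(h - 17\right) \left(h + 14\right) = \left(-17 + h\right) \left(14 + h\right)$)
$Z{\left(H,c \right)} = 7 H c$
$- Z{\left(o{\left(0,15 \right)},N{\left(L \right)} \right)} = - 7 \cdot 0 \left(-238 + \left(-5\right)^{2} - -15\right) = - 7 \cdot 0 \left(-238 + 25 + 15\right) = - 7 \cdot 0 \left(-198\right) = \left(-1\right) 0 = 0$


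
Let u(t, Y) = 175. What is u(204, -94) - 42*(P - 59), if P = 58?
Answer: 217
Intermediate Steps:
u(204, -94) - 42*(P - 59) = 175 - 42*(58 - 59) = 175 - 42*(-1) = 175 + 42 = 217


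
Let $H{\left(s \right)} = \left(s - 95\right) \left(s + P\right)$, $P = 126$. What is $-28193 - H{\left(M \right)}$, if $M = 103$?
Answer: $-30025$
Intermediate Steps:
$H{\left(s \right)} = \left(-95 + s\right) \left(126 + s\right)$ ($H{\left(s \right)} = \left(s - 95\right) \left(s + 126\right) = \left(-95 + s\right) \left(126 + s\right)$)
$-28193 - H{\left(M \right)} = -28193 - \left(-11970 + 103^{2} + 31 \cdot 103\right) = -28193 - \left(-11970 + 10609 + 3193\right) = -28193 - 1832 = -30025$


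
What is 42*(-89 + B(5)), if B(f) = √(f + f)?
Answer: -3738 + 42*√10 ≈ -3605.2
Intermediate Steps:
B(f) = √2*√f (B(f) = √(2*f) = √2*√f)
42*(-89 + B(5)) = 42*(-89 + √2*√5) = 42*(-89 + √10) = -3738 + 42*√10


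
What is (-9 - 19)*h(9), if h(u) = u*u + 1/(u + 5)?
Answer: -2270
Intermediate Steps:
h(u) = u² + 1/(5 + u)
(-9 - 19)*h(9) = (-9 - 19)*((1 + 9³ + 5*9²)/(5 + 9)) = -28*(1 + 729 + 5*81)/14 = -2*(1 + 729 + 405) = -2*1135 = -28*1135/14 = -2270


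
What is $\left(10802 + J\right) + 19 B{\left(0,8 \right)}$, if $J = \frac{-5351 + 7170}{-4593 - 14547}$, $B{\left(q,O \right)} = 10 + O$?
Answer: $\frac{213294341}{19140} \approx 11144.0$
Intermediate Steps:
$J = - \frac{1819}{19140}$ ($J = \frac{1819}{-19140} = 1819 \left(- \frac{1}{19140}\right) = - \frac{1819}{19140} \approx -0.095037$)
$\left(10802 + J\right) + 19 B{\left(0,8 \right)} = \left(10802 - \frac{1819}{19140}\right) + 19 \left(10 + 8\right) = \frac{206748461}{19140} + 19 \cdot 18 = \frac{206748461}{19140} + 342 = \frac{213294341}{19140}$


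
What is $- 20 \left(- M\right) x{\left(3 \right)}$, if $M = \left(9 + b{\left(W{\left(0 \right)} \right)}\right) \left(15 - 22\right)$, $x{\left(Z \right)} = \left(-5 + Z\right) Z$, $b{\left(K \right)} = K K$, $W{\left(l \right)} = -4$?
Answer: $21000$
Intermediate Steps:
$b{\left(K \right)} = K^{2}$
$x{\left(Z \right)} = Z \left(-5 + Z\right)$
$M = -175$ ($M = \left(9 + \left(-4\right)^{2}\right) \left(15 - 22\right) = \left(9 + 16\right) \left(-7\right) = 25 \left(-7\right) = -175$)
$- 20 \left(- M\right) x{\left(3 \right)} = - 20 \left(\left(-1\right) \left(-175\right)\right) 3 \left(-5 + 3\right) = \left(-20\right) 175 \cdot 3 \left(-2\right) = \left(-3500\right) \left(-6\right) = 21000$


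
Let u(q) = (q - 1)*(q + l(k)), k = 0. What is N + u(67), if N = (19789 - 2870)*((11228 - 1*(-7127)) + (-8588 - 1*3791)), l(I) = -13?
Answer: 101111508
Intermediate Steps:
u(q) = (-1 + q)*(-13 + q) (u(q) = (q - 1)*(q - 13) = (-1 + q)*(-13 + q))
N = 101107944 (N = 16919*((11228 + 7127) + (-8588 - 3791)) = 16919*(18355 - 12379) = 16919*5976 = 101107944)
N + u(67) = 101107944 + (13 + 67² - 14*67) = 101107944 + (13 + 4489 - 938) = 101107944 + 3564 = 101111508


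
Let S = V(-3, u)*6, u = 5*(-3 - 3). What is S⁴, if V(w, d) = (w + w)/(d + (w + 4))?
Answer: 1679616/707281 ≈ 2.3748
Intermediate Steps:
u = -30 (u = 5*(-6) = -30)
V(w, d) = 2*w/(4 + d + w) (V(w, d) = (2*w)/(d + (4 + w)) = (2*w)/(4 + d + w) = 2*w/(4 + d + w))
S = 36/29 (S = (2*(-3)/(4 - 30 - 3))*6 = (2*(-3)/(-29))*6 = (2*(-3)*(-1/29))*6 = (6/29)*6 = 36/29 ≈ 1.2414)
S⁴ = (36/29)⁴ = 1679616/707281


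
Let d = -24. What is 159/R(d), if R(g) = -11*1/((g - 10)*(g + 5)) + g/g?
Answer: 102714/635 ≈ 161.75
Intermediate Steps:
R(g) = 1 - 11/((-10 + g)*(5 + g)) (R(g) = -11*1/((-10 + g)*(5 + g)) + 1 = -11/((-10 + g)*(5 + g)) + 1 = 1 - 11/((-10 + g)*(5 + g)))
159/R(d) = 159/(((61 - 1*(-24)² + 5*(-24))/(50 - 1*(-24)² + 5*(-24)))) = 159/(((61 - 1*576 - 120)/(50 - 1*576 - 120))) = 159/(((61 - 576 - 120)/(50 - 576 - 120))) = 159/((-635/(-646))) = 159/((-1/646*(-635))) = 159/(635/646) = 159*(646/635) = 102714/635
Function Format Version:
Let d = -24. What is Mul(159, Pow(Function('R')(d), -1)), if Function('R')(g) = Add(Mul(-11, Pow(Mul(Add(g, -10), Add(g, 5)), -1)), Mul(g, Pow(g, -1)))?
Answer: Rational(102714, 635) ≈ 161.75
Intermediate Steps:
Function('R')(g) = Add(1, Mul(-11, Pow(Add(-10, g), -1), Pow(Add(5, g), -1))) (Function('R')(g) = Add(Mul(-11, Pow(Mul(Add(-10, g), Add(5, g)), -1)), 1) = Add(Mul(-11, Mul(Pow(Add(-10, g), -1), Pow(Add(5, g), -1))), 1) = Add(Mul(-11, Pow(Add(-10, g), -1), Pow(Add(5, g), -1)), 1) = Add(1, Mul(-11, Pow(Add(-10, g), -1), Pow(Add(5, g), -1))))
Mul(159, Pow(Function('R')(d), -1)) = Mul(159, Pow(Mul(Pow(Add(50, Mul(-1, Pow(-24, 2)), Mul(5, -24)), -1), Add(61, Mul(-1, Pow(-24, 2)), Mul(5, -24))), -1)) = Mul(159, Pow(Mul(Pow(Add(50, Mul(-1, 576), -120), -1), Add(61, Mul(-1, 576), -120)), -1)) = Mul(159, Pow(Mul(Pow(Add(50, -576, -120), -1), Add(61, -576, -120)), -1)) = Mul(159, Pow(Mul(Pow(-646, -1), -635), -1)) = Mul(159, Pow(Mul(Rational(-1, 646), -635), -1)) = Mul(159, Pow(Rational(635, 646), -1)) = Mul(159, Rational(646, 635)) = Rational(102714, 635)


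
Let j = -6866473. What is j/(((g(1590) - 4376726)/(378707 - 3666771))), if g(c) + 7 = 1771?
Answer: -11288701339136/2187481 ≈ -5.1606e+6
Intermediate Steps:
g(c) = 1764 (g(c) = -7 + 1771 = 1764)
j/(((g(1590) - 4376726)/(378707 - 3666771))) = -6866473*(378707 - 3666771)/(1764 - 4376726) = -6866473/((-4374962/(-3288064))) = -6866473/((-4374962*(-1/3288064))) = -6866473/2187481/1644032 = -6866473*1644032/2187481 = -11288701339136/2187481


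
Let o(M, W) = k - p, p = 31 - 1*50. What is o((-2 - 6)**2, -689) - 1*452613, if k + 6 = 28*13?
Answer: -452236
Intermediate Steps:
k = 358 (k = -6 + 28*13 = -6 + 364 = 358)
p = -19 (p = 31 - 50 = -19)
o(M, W) = 377 (o(M, W) = 358 - 1*(-19) = 358 + 19 = 377)
o((-2 - 6)**2, -689) - 1*452613 = 377 - 1*452613 = 377 - 452613 = -452236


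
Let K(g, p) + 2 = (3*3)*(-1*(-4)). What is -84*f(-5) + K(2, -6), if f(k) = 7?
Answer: -554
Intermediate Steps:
K(g, p) = 34 (K(g, p) = -2 + (3*3)*(-1*(-4)) = -2 + 9*4 = -2 + 36 = 34)
-84*f(-5) + K(2, -6) = -84*7 + 34 = -588 + 34 = -554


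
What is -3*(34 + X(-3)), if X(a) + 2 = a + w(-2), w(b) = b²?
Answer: -99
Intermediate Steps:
X(a) = 2 + a (X(a) = -2 + (a + (-2)²) = -2 + (a + 4) = -2 + (4 + a) = 2 + a)
-3*(34 + X(-3)) = -3*(34 + (2 - 3)) = -3*(34 - 1) = -3*33 = -99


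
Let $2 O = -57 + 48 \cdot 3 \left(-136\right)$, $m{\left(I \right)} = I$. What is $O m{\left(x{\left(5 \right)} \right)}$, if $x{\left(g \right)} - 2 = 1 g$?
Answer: $- \frac{137487}{2} \approx -68744.0$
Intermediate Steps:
$x{\left(g \right)} = 2 + g$ ($x{\left(g \right)} = 2 + 1 g = 2 + g$)
$O = - \frac{19641}{2}$ ($O = \frac{-57 + 48 \cdot 3 \left(-136\right)}{2} = \frac{-57 + 144 \left(-136\right)}{2} = \frac{-57 - 19584}{2} = \frac{1}{2} \left(-19641\right) = - \frac{19641}{2} \approx -9820.5$)
$O m{\left(x{\left(5 \right)} \right)} = - \frac{19641 \left(2 + 5\right)}{2} = \left(- \frac{19641}{2}\right) 7 = - \frac{137487}{2}$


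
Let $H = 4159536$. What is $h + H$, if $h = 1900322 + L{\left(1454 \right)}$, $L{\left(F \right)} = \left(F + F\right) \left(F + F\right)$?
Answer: $14516322$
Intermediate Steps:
$L{\left(F \right)} = 4 F^{2}$ ($L{\left(F \right)} = 2 F 2 F = 4 F^{2}$)
$h = 10356786$ ($h = 1900322 + 4 \cdot 1454^{2} = 1900322 + 4 \cdot 2114116 = 1900322 + 8456464 = 10356786$)
$h + H = 10356786 + 4159536 = 14516322$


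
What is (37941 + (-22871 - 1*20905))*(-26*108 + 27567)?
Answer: -144468765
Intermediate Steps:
(37941 + (-22871 - 1*20905))*(-26*108 + 27567) = (37941 + (-22871 - 20905))*(-2808 + 27567) = (37941 - 43776)*24759 = -5835*24759 = -144468765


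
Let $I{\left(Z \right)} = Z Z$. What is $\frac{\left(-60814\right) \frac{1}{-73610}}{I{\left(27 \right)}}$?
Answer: $\frac{30407}{26830845} \approx 0.0011333$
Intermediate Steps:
$I{\left(Z \right)} = Z^{2}$
$\frac{\left(-60814\right) \frac{1}{-73610}}{I{\left(27 \right)}} = \frac{\left(-60814\right) \frac{1}{-73610}}{27^{2}} = \frac{\left(-60814\right) \left(- \frac{1}{73610}\right)}{729} = \frac{30407}{36805} \cdot \frac{1}{729} = \frac{30407}{26830845}$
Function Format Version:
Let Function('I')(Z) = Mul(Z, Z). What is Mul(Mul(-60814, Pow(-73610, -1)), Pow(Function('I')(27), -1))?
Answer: Rational(30407, 26830845) ≈ 0.0011333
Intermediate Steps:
Function('I')(Z) = Pow(Z, 2)
Mul(Mul(-60814, Pow(-73610, -1)), Pow(Function('I')(27), -1)) = Mul(Mul(-60814, Pow(-73610, -1)), Pow(Pow(27, 2), -1)) = Mul(Mul(-60814, Rational(-1, 73610)), Pow(729, -1)) = Mul(Rational(30407, 36805), Rational(1, 729)) = Rational(30407, 26830845)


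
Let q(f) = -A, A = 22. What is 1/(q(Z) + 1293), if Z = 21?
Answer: 1/1271 ≈ 0.00078678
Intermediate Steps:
q(f) = -22 (q(f) = -1*22 = -22)
1/(q(Z) + 1293) = 1/(-22 + 1293) = 1/1271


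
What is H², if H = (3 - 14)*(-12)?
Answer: 17424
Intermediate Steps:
H = 132 (H = -11*(-12) = 132)
H² = 132² = 17424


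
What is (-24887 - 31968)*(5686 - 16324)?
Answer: 604823490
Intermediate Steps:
(-24887 - 31968)*(5686 - 16324) = -56855*(-10638) = 604823490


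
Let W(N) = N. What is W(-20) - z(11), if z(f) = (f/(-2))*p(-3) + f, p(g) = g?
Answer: -95/2 ≈ -47.500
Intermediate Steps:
z(f) = 5*f/2 (z(f) = (f/(-2))*(-3) + f = (f*(-½))*(-3) + f = -f/2*(-3) + f = 3*f/2 + f = 5*f/2)
W(-20) - z(11) = -20 - 5*11/2 = -20 - 1*55/2 = -20 - 55/2 = -95/2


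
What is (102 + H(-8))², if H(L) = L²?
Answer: 27556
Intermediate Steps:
(102 + H(-8))² = (102 + (-8)²)² = (102 + 64)² = 166² = 27556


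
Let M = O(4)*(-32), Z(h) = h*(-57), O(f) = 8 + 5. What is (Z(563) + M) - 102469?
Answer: -134976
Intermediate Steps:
O(f) = 13
Z(h) = -57*h
M = -416 (M = 13*(-32) = -416)
(Z(563) + M) - 102469 = (-57*563 - 416) - 102469 = (-32091 - 416) - 102469 = -32507 - 102469 = -134976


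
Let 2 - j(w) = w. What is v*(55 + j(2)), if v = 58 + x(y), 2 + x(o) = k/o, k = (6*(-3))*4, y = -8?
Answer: 3575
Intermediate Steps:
j(w) = 2 - w
k = -72 (k = -18*4 = -72)
x(o) = -2 - 72/o
v = 65 (v = 58 + (-2 - 72/(-8)) = 58 + (-2 - 72*(-⅛)) = 58 + (-2 + 9) = 58 + 7 = 65)
v*(55 + j(2)) = 65*(55 + (2 - 1*2)) = 65*(55 + (2 - 2)) = 65*(55 + 0) = 65*55 = 3575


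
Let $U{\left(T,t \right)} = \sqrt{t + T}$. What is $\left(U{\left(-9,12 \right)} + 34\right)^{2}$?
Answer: $\left(34 + \sqrt{3}\right)^{2} \approx 1276.8$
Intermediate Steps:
$U{\left(T,t \right)} = \sqrt{T + t}$
$\left(U{\left(-9,12 \right)} + 34\right)^{2} = \left(\sqrt{-9 + 12} + 34\right)^{2} = \left(\sqrt{3} + 34\right)^{2} = \left(34 + \sqrt{3}\right)^{2}$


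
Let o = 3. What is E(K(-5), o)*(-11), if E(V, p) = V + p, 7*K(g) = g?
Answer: -176/7 ≈ -25.143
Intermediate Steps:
K(g) = g/7
E(K(-5), o)*(-11) = ((1/7)*(-5) + 3)*(-11) = (-5/7 + 3)*(-11) = (16/7)*(-11) = -176/7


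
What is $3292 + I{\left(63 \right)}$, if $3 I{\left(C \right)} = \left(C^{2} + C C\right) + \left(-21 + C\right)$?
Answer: $5952$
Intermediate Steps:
$I{\left(C \right)} = -7 + \frac{C}{3} + \frac{2 C^{2}}{3}$ ($I{\left(C \right)} = \frac{\left(C^{2} + C C\right) + \left(-21 + C\right)}{3} = \frac{\left(C^{2} + C^{2}\right) + \left(-21 + C\right)}{3} = \frac{2 C^{2} + \left(-21 + C\right)}{3} = \frac{-21 + C + 2 C^{2}}{3} = -7 + \frac{C}{3} + \frac{2 C^{2}}{3}$)
$3292 + I{\left(63 \right)} = 3292 + \left(-7 + \frac{1}{3} \cdot 63 + \frac{2 \cdot 63^{2}}{3}\right) = 3292 + \left(-7 + 21 + \frac{2}{3} \cdot 3969\right) = 3292 + \left(-7 + 21 + 2646\right) = 3292 + 2660 = 5952$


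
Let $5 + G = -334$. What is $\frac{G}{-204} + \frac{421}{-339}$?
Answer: $\frac{9679}{23052} \approx 0.41988$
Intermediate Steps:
$G = -339$ ($G = -5 - 334 = -339$)
$\frac{G}{-204} + \frac{421}{-339} = - \frac{339}{-204} + \frac{421}{-339} = \left(-339\right) \left(- \frac{1}{204}\right) + 421 \left(- \frac{1}{339}\right) = \frac{113}{68} - \frac{421}{339} = \frac{9679}{23052}$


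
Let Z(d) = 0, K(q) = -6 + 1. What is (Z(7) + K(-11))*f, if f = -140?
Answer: 700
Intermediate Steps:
K(q) = -5
(Z(7) + K(-11))*f = (0 - 5)*(-140) = -5*(-140) = 700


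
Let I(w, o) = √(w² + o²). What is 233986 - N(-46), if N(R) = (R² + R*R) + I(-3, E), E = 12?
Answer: 229754 - 3*√17 ≈ 2.2974e+5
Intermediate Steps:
I(w, o) = √(o² + w²)
N(R) = 2*R² + 3*√17 (N(R) = (R² + R*R) + √(12² + (-3)²) = (R² + R²) + √(144 + 9) = 2*R² + √153 = 2*R² + 3*√17)
233986 - N(-46) = 233986 - (2*(-46)² + 3*√17) = 233986 - (2*2116 + 3*√17) = 233986 - (4232 + 3*√17) = 233986 + (-4232 - 3*√17) = 229754 - 3*√17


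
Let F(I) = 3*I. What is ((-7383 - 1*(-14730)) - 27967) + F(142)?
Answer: -20194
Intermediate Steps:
((-7383 - 1*(-14730)) - 27967) + F(142) = ((-7383 - 1*(-14730)) - 27967) + 3*142 = ((-7383 + 14730) - 27967) + 426 = (7347 - 27967) + 426 = -20620 + 426 = -20194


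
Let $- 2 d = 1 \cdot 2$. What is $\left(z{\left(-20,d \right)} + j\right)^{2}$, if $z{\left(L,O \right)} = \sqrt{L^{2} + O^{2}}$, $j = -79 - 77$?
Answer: $\left(156 - \sqrt{401}\right)^{2} \approx 18489.0$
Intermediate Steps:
$d = -1$ ($d = - \frac{1 \cdot 2}{2} = \left(- \frac{1}{2}\right) 2 = -1$)
$j = -156$
$\left(z{\left(-20,d \right)} + j\right)^{2} = \left(\sqrt{\left(-20\right)^{2} + \left(-1\right)^{2}} - 156\right)^{2} = \left(\sqrt{400 + 1} - 156\right)^{2} = \left(\sqrt{401} - 156\right)^{2} = \left(-156 + \sqrt{401}\right)^{2}$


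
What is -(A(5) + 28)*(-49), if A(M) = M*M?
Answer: 2597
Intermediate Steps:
A(M) = M**2
-(A(5) + 28)*(-49) = -(5**2 + 28)*(-49) = -(25 + 28)*(-49) = -53*(-49) = -1*(-2597) = 2597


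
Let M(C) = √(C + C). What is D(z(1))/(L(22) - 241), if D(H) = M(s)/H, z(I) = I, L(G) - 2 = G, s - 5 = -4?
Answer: -√2/217 ≈ -0.0065171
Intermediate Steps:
s = 1 (s = 5 - 4 = 1)
L(G) = 2 + G
M(C) = √2*√C (M(C) = √(2*C) = √2*√C)
D(H) = √2/H (D(H) = (√2*√1)/H = (√2*1)/H = √2/H)
D(z(1))/(L(22) - 241) = (√2/1)/((2 + 22) - 241) = (√2*1)/(24 - 241) = √2/(-217) = √2*(-1/217) = -√2/217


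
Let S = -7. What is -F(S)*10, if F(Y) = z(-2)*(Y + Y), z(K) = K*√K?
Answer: -280*I*√2 ≈ -395.98*I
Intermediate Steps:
z(K) = K^(3/2)
F(Y) = -4*I*Y*√2 (F(Y) = (-2)^(3/2)*(Y + Y) = (-2*I*√2)*(2*Y) = -4*I*Y*√2)
-F(S)*10 = -(-4*I*(-7)*√2)*10 = -28*I*√2*10 = -280*I*√2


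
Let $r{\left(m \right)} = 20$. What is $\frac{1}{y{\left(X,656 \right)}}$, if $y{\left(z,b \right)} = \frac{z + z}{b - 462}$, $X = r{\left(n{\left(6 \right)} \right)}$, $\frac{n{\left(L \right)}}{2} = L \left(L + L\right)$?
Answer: $\frac{97}{20} \approx 4.85$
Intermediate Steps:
$n{\left(L \right)} = 4 L^{2}$ ($n{\left(L \right)} = 2 L \left(L + L\right) = 2 L 2 L = 2 \cdot 2 L^{2} = 4 L^{2}$)
$X = 20$
$y{\left(z,b \right)} = \frac{2 z}{-462 + b}$
$\frac{1}{y{\left(X,656 \right)}} = \frac{1}{2 \cdot 20 \frac{1}{-462 + 656}} = \frac{1}{2 \cdot 20 \cdot \frac{1}{194}} = \frac{1}{\frac{20}{97}} = \frac{97}{20}$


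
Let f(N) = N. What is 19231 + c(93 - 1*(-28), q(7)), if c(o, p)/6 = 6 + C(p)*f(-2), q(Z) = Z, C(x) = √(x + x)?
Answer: 19267 - 12*√14 ≈ 19222.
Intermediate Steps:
C(x) = √2*√x (C(x) = √(2*x) = √2*√x)
c(o, p) = 36 - 12*√2*√p (c(o, p) = 6*(6 + (√2*√p)*(-2)) = 6*(6 - 2*√2*√p) = 36 - 12*√2*√p)
19231 + c(93 - 1*(-28), q(7)) = 19231 + (36 - 12*√2*√7) = 19231 + (36 - 12*√14) = 19267 - 12*√14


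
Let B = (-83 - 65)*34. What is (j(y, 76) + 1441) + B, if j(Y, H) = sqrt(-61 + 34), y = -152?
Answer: -3591 + 3*I*sqrt(3) ≈ -3591.0 + 5.1962*I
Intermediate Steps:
j(Y, H) = 3*I*sqrt(3) (j(Y, H) = sqrt(-27) = 3*I*sqrt(3))
B = -5032 (B = -148*34 = -5032)
(j(y, 76) + 1441) + B = (3*I*sqrt(3) + 1441) - 5032 = (1441 + 3*I*sqrt(3)) - 5032 = -3591 + 3*I*sqrt(3)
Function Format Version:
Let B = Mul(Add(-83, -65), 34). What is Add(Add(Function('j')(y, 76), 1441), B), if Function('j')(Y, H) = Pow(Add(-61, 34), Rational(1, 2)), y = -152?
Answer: Add(-3591, Mul(3, I, Pow(3, Rational(1, 2)))) ≈ Add(-3591.0, Mul(5.1962, I))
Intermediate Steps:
Function('j')(Y, H) = Mul(3, I, Pow(3, Rational(1, 2))) (Function('j')(Y, H) = Pow(-27, Rational(1, 2)) = Mul(3, I, Pow(3, Rational(1, 2))))
B = -5032 (B = Mul(-148, 34) = -5032)
Add(Add(Function('j')(y, 76), 1441), B) = Add(Add(Mul(3, I, Pow(3, Rational(1, 2))), 1441), -5032) = Add(Add(1441, Mul(3, I, Pow(3, Rational(1, 2)))), -5032) = Add(-3591, Mul(3, I, Pow(3, Rational(1, 2))))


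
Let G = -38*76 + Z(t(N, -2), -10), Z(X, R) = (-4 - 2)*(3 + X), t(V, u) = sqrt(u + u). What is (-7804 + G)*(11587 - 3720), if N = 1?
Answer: -84255570 - 94404*I ≈ -8.4256e+7 - 94404.0*I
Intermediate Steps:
t(V, u) = sqrt(2)*sqrt(u) (t(V, u) = sqrt(2*u) = sqrt(2)*sqrt(u))
Z(X, R) = -18 - 6*X (Z(X, R) = -6*(3 + X) = -18 - 6*X)
G = -2906 - 12*I (G = -38*76 + (-18 - 6*sqrt(2)*sqrt(-2)) = -2888 + (-18 - 6*sqrt(2)*I*sqrt(2)) = -2888 + (-18 - 12*I) = -2906 - 12*I ≈ -2906.0 - 12.0*I)
(-7804 + G)*(11587 - 3720) = (-7804 + (-2906 - 12*I))*(11587 - 3720) = (-10710 - 12*I)*7867 = -84255570 - 94404*I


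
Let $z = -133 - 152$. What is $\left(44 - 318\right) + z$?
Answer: $-559$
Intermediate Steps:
$z = -285$
$\left(44 - 318\right) + z = \left(44 - 318\right) - 285 = -274 - 285 = -559$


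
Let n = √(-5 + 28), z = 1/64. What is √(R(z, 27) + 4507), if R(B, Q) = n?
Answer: √(4507 + √23) ≈ 67.170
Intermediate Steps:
z = 1/64 ≈ 0.015625
n = √23 ≈ 4.7958
R(B, Q) = √23
√(R(z, 27) + 4507) = √(√23 + 4507) = √(4507 + √23)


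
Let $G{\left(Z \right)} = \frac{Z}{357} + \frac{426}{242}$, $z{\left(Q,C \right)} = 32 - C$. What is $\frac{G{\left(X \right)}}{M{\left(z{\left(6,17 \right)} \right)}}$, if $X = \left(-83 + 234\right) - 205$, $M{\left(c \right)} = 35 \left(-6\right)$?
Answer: $- \frac{7723}{1007930} \approx -0.0076622$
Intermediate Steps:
$M{\left(c \right)} = -210$
$X = -54$ ($X = 151 - 205 = -54$)
$G{\left(Z \right)} = \frac{213}{121} + \frac{Z}{357}$ ($G{\left(Z \right)} = Z \frac{1}{357} + 426 \cdot \frac{1}{242} = \frac{Z}{357} + \frac{213}{121} = \frac{213}{121} + \frac{Z}{357}$)
$\frac{G{\left(X \right)}}{M{\left(z{\left(6,17 \right)} \right)}} = \frac{\frac{213}{121} + \frac{1}{357} \left(-54\right)}{-210} = \left(\frac{213}{121} - \frac{18}{119}\right) \left(- \frac{1}{210}\right) = \frac{23169}{14399} \left(- \frac{1}{210}\right) = - \frac{7723}{1007930}$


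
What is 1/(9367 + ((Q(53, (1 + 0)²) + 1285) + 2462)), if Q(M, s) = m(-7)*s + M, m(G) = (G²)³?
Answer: 1/130816 ≈ 7.6443e-6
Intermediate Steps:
m(G) = G⁶
Q(M, s) = M + 117649*s (Q(M, s) = (-7)⁶*s + M = 117649*s + M = M + 117649*s)
1/(9367 + ((Q(53, (1 + 0)²) + 1285) + 2462)) = 1/(9367 + (((53 + 117649*(1 + 0)²) + 1285) + 2462)) = 1/(9367 + (((53 + 117649*1²) + 1285) + 2462)) = 1/(9367 + (((53 + 117649*1) + 1285) + 2462)) = 1/(9367 + (((53 + 117649) + 1285) + 2462)) = 1/(9367 + ((117702 + 1285) + 2462)) = 1/(9367 + (118987 + 2462)) = 1/(9367 + 121449) = 1/130816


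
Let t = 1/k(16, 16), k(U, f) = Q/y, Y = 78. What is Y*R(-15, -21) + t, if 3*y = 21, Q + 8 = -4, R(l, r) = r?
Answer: -19663/12 ≈ -1638.6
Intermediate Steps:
Q = -12 (Q = -8 - 4 = -12)
y = 7 (y = (⅓)*21 = 7)
k(U, f) = -12/7
t = -7/12 (t = 1/(-12/7) = -7/12 ≈ -0.58333)
Y*R(-15, -21) + t = 78*(-21) - 7/12 = -1638 - 7/12 = -19663/12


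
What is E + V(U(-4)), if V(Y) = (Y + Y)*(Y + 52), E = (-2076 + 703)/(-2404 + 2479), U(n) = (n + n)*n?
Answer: 401827/75 ≈ 5357.7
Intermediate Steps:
U(n) = 2*n² (U(n) = (2*n)*n = 2*n²)
E = -1373/75 ≈ -18.307
V(Y) = 2*Y*(52 + Y) (V(Y) = (2*Y)*(52 + Y) = 2*Y*(52 + Y))
E + V(U(-4)) = -1373/75 + 2*(2*(-4)²)*(52 + 2*(-4)²) = -1373/75 + 2*(2*16)*(52 + 2*16) = -1373/75 + 2*32*(52 + 32) = -1373/75 + 2*32*84 = -1373/75 + 5376 = 401827/75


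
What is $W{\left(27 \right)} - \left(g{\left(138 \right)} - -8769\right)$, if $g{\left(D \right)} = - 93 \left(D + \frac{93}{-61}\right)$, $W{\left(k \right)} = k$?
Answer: $\frac{240963}{61} \approx 3950.2$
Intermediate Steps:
$g{\left(D \right)} = \frac{8649}{61} - 93 D$ ($g{\left(D \right)} = - 93 \left(D + 93 \left(- \frac{1}{61}\right)\right) = - 93 \left(D - \frac{93}{61}\right) = - 93 \left(- \frac{93}{61} + D\right) = \frac{8649}{61} - 93 D$)
$W{\left(27 \right)} - \left(g{\left(138 \right)} - -8769\right) = 27 - \left(\left(\frac{8649}{61} - 12834\right) - -8769\right) = 27 - \left(\left(\frac{8649}{61} - 12834\right) + 8769\right) = 27 - \left(- \frac{774225}{61} + 8769\right) = 27 - - \frac{239316}{61} = 27 + \frac{239316}{61} = \frac{240963}{61}$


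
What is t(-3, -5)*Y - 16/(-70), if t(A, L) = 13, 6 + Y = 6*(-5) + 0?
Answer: -16372/35 ≈ -467.77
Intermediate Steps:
Y = -36 (Y = -6 + (6*(-5) + 0) = -6 + (-30 + 0) = -6 - 30 = -36)
t(-3, -5)*Y - 16/(-70) = 13*(-36) - 16/(-70) = -468 - 16*(-1/70) = -468 + 8/35 = -16372/35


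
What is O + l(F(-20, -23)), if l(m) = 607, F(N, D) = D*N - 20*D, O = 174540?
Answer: 175147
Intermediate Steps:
F(N, D) = -20*D + D*N
O + l(F(-20, -23)) = 174540 + 607 = 175147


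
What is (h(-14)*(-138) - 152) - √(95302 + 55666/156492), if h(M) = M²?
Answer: -27200 - 25*√11525582670/8694 ≈ -27509.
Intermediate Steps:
(h(-14)*(-138) - 152) - √(95302 + 55666/156492) = ((-14)²*(-138) - 152) - √(95302 + 55666/156492) = (196*(-138) - 152) - √(95302 + 55666*(1/156492)) = (-27048 - 152) - √(95302 + 27833/78246) = -27200 - √(7457028125/78246) = -27200 - 25*√11525582670/8694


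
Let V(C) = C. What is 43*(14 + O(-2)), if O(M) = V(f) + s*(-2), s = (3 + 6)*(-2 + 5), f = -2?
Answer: -1806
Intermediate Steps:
s = 27 (s = 9*3 = 27)
O(M) = -56 (O(M) = -2 + 27*(-2) = -2 - 54 = -56)
43*(14 + O(-2)) = 43*(14 - 56) = 43*(-42) = -1806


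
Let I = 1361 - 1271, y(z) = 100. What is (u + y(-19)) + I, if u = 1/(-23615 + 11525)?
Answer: 2297099/12090 ≈ 190.00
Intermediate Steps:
I = 90
u = -1/12090 (u = 1/(-12090) = -1/12090 ≈ -8.2713e-5)
(u + y(-19)) + I = (-1/12090 + 100) + 90 = 1208999/12090 + 90 = 2297099/12090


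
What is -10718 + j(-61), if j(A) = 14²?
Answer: -10522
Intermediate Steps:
j(A) = 196
-10718 + j(-61) = -10718 + 196 = -10522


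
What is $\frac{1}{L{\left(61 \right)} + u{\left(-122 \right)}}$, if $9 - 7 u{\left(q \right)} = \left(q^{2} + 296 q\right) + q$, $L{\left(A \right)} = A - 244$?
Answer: $\frac{7}{20078} \approx 0.00034864$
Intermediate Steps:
$L{\left(A \right)} = -244 + A$
$u{\left(q \right)} = \frac{9}{7} - \frac{297 q}{7} - \frac{q^{2}}{7}$ ($u{\left(q \right)} = \frac{9}{7} - \frac{\left(q^{2} + 296 q\right) + q}{7} = \frac{9}{7} - \frac{q^{2} + 297 q}{7} = \frac{9}{7} - \left(\frac{q^{2}}{7} + \frac{297 q}{7}\right) = \frac{9}{7} - \frac{297 q}{7} - \frac{q^{2}}{7}$)
$\frac{1}{L{\left(61 \right)} + u{\left(-122 \right)}} = \frac{1}{\left(-244 + 61\right) - \left(- \frac{36243}{7} + \frac{14884}{7}\right)} = \frac{1}{-183 + \left(\frac{9}{7} + \frac{36234}{7} - \frac{14884}{7}\right)} = \frac{1}{-183 + \frac{21359}{7}} = \frac{1}{\frac{20078}{7}} = \frac{7}{20078}$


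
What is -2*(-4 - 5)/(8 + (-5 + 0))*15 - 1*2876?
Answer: -2786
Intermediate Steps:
-2*(-4 - 5)/(8 + (-5 + 0))*15 - 1*2876 = -(-18)/(8 - 5)*15 - 2876 = -(-18)/3*15 - 2876 = -2*(-3)*15 - 2876 = 6*15 - 2876 = 90 - 2876 = -2786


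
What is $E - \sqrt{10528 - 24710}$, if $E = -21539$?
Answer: $-21539 - i \sqrt{14182} \approx -21539.0 - 119.09 i$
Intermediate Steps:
$E - \sqrt{10528 - 24710} = -21539 - \sqrt{10528 - 24710} = -21539 - \sqrt{-14182} = -21539 - i \sqrt{14182}$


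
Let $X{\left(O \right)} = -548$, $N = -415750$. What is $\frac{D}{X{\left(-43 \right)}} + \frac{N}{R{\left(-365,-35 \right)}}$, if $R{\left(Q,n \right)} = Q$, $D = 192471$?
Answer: $\frac{31515817}{40004} \approx 787.82$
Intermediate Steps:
$\frac{D}{X{\left(-43 \right)}} + \frac{N}{R{\left(-365,-35 \right)}} = \frac{192471}{-548} - \frac{415750}{-365} = 192471 \left(- \frac{1}{548}\right) - - \frac{83150}{73} = - \frac{192471}{548} + \frac{83150}{73} = \frac{31515817}{40004}$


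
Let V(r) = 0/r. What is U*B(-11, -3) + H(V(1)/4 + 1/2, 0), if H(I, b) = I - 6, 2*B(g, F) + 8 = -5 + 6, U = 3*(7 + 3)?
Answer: -221/2 ≈ -110.50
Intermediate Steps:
U = 30 (U = 3*10 = 30)
V(r) = 0
B(g, F) = -7/2 (B(g, F) = -4 + (-5 + 6)/2 = -4 + (1/2)*1 = -4 + 1/2 = -7/2)
H(I, b) = -6 + I
U*B(-11, -3) + H(V(1)/4 + 1/2, 0) = 30*(-7/2) + (-6 + (0/4 + 1/2)) = -105 + (-6 + (0*(1/4) + 1*(1/2))) = -105 + (-6 + (0 + 1/2)) = -105 + (-6 + 1/2) = -105 - 11/2 = -221/2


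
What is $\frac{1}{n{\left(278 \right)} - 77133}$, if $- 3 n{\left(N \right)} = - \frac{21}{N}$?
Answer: $- \frac{278}{21442967} \approx -1.2965 \cdot 10^{-5}$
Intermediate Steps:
$n{\left(N \right)} = \frac{7}{N}$ ($n{\left(N \right)} = - \frac{\left(-21\right) \frac{1}{N}}{3} = \frac{7}{N}$)
$\frac{1}{n{\left(278 \right)} - 77133} = \frac{1}{\frac{7}{278} - 77133} = \frac{1}{- \frac{21442967}{278}} = - \frac{278}{21442967}$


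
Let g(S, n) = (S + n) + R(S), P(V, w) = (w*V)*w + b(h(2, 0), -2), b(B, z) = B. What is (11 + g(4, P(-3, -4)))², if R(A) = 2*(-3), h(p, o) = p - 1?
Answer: 1444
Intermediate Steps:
h(p, o) = -1 + p
R(A) = -6
P(V, w) = 1 + V*w² (P(V, w) = (w*V)*w + (-1 + 2) = (V*w)*w + 1 = V*w² + 1 = 1 + V*w²)
g(S, n) = -6 + S + n (g(S, n) = (S + n) - 6 = -6 + S + n)
(11 + g(4, P(-3, -4)))² = (11 + (-6 + 4 + (1 - 3*(-4)²)))² = (11 + (-6 + 4 + (1 - 3*16)))² = (11 + (-6 + 4 + (1 - 48)))² = (11 + (-6 + 4 - 47))² = (11 - 49)² = (-38)² = 1444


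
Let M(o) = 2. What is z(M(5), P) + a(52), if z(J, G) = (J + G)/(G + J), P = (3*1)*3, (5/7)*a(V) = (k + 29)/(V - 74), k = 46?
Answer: -83/22 ≈ -3.7727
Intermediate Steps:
a(V) = 105/(-74 + V) (a(V) = 7*((46 + 29)/(V - 74))/5 = 7*(75/(-74 + V))/5 = 105/(-74 + V))
P = 9 (P = 3*3 = 9)
z(J, G) = 1 (z(J, G) = (G + J)/(G + J) = 1)
z(M(5), P) + a(52) = 1 + 105/(-74 + 52) = 1 + 105/(-22) = 1 + 105*(-1/22) = 1 - 105/22 = -83/22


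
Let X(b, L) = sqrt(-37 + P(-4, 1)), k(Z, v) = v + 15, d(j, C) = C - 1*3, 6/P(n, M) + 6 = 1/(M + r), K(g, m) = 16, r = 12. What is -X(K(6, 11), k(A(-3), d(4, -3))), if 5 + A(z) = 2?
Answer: -I*sqrt(225379)/77 ≈ -6.1655*I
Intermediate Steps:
A(z) = -3 (A(z) = -5 + 2 = -3)
P(n, M) = 6/(-6 + 1/(12 + M)) (P(n, M) = 6/(-6 + 1/(M + 12)) = 6/(-6 + 1/(12 + M)))
d(j, C) = -3 + C (d(j, C) = C - 3 = -3 + C)
k(Z, v) = 15 + v
X(b, L) = I*sqrt(225379)/77 (X(b, L) = sqrt(-37 + 6*(-12 - 1*1)/(71 + 6*1)) = sqrt(-37 + 6*(-12 - 1)/(71 + 6)) = sqrt(-37 + 6*(-13)/77) = sqrt(-37 + 6*(1/77)*(-13)) = sqrt(-37 - 78/77) = sqrt(-2927/77) = I*sqrt(225379)/77)
-X(K(6, 11), k(A(-3), d(4, -3))) = -I*sqrt(225379)/77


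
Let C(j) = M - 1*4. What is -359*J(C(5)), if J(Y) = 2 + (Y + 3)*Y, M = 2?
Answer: 0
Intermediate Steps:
C(j) = -2 (C(j) = 2 - 1*4 = 2 - 4 = -2)
J(Y) = 2 + Y*(3 + Y) (J(Y) = 2 + (3 + Y)*Y = 2 + Y*(3 + Y))
-359*J(C(5)) = -359*(2 + (-2)² + 3*(-2)) = -359*(2 + 4 - 6) = -359*0 = 0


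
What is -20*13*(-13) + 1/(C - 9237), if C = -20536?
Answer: 100632739/29773 ≈ 3380.0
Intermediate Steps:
-20*13*(-13) + 1/(C - 9237) = -20*13*(-13) + 1/(-20536 - 9237) = -260*(-13) + 1/(-29773) = 3380 - 1/29773 = 100632739/29773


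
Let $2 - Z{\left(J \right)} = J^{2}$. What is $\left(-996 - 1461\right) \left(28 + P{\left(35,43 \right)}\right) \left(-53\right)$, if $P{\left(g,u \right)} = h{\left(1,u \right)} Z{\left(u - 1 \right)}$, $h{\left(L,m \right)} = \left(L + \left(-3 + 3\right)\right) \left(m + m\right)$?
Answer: $-19729002384$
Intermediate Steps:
$h{\left(L,m \right)} = 2 L m$ ($h{\left(L,m \right)} = \left(L + 0\right) 2 m = L 2 m = 2 L m$)
$Z{\left(J \right)} = 2 - J^{2}$
$P{\left(g,u \right)} = 2 u \left(2 - \left(-1 + u\right)^{2}\right)$ ($P{\left(g,u \right)} = 2 \cdot 1 u \left(2 - \left(u - 1\right)^{2}\right) = 2 u \left(2 - \left(-1 + u\right)^{2}\right)$)
$\left(-996 - 1461\right) \left(28 + P{\left(35,43 \right)}\right) \left(-53\right) = \left(-996 - 1461\right) \left(28 - 86 \left(-2 + \left(-1 + 43\right)^{2}\right)\right) \left(-53\right) = - 2457 \left(28 - 86 \left(-2 + 42^{2}\right)\right) \left(-53\right) = - 2457 \left(28 - 86 \left(-2 + 1764\right)\right) \left(-53\right) = - 2457 \left(28 - 86 \cdot 1762\right) \left(-53\right) = - 2457 \left(28 - 151532\right) \left(-53\right) = \left(-2457\right) \left(-151504\right) \left(-53\right) = 372245328 \left(-53\right) = -19729002384$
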